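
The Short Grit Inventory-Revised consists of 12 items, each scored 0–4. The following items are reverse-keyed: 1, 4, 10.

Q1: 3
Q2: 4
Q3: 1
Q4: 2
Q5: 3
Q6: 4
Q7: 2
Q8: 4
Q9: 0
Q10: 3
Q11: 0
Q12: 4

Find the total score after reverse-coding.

26

Raw sum = 30. Reverse-keyed items: 1, 4, 10; their raw sum = 8.
Each reversal replaces raw with 4 − raw, changing the total by 4 − 2·raw per item.
Total = 30 + 3·4 − 2·8 = 30 + 12 − 16 = 26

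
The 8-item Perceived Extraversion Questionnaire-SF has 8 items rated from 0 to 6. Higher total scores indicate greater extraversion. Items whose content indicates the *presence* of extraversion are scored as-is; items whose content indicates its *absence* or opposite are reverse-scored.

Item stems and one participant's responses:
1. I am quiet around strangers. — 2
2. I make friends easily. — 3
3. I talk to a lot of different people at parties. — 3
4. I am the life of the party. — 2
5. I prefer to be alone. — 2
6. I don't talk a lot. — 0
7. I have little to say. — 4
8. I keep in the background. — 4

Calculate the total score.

26

Items 1, 5, 6, 7, 8 describe the absence/opposite of extraversion → reverse-score.
reversed = (0+6) − raw = 6 − raw.
  item 1: 6 − 2 = 4
  item 2: 3
  item 3: 3
  item 4: 2
  item 5: 6 − 2 = 4
  item 6: 6 − 0 = 6
  item 7: 6 − 4 = 2
  item 8: 6 − 4 = 2
Total = 4 + 3 + 3 + 2 + 4 + 6 + 2 + 2 = 26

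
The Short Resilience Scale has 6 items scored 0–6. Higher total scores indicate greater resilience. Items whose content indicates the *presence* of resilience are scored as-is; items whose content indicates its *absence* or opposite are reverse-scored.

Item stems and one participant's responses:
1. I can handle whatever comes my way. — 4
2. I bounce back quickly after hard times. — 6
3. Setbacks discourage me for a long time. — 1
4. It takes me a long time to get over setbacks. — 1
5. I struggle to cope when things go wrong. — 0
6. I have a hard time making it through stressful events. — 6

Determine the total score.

26

Items 3, 4, 5, 6 describe the absence/opposite of resilience → reverse-score.
reversed = (0+6) − raw = 6 − raw.
  item 1: 4
  item 2: 6
  item 3: 6 − 1 = 5
  item 4: 6 − 1 = 5
  item 5: 6 − 0 = 6
  item 6: 6 − 6 = 0
Total = 4 + 6 + 5 + 5 + 6 + 0 = 26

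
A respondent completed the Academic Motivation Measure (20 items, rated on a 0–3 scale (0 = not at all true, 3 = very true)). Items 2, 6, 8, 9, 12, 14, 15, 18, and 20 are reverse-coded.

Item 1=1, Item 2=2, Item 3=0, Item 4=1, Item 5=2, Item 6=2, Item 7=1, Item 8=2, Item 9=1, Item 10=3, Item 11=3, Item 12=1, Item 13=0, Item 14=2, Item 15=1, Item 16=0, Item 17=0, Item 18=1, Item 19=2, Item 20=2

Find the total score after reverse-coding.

Raw sum = 27. Reverse-coded items: 2, 6, 8, 9, 12, 14, 15, 18, 20; their raw sum = 14.
Each reversal replaces raw with 3 − raw, changing the total by 3 − 2·raw per item.
Total = 27 + 9·3 − 2·14 = 27 + 27 − 28 = 26

26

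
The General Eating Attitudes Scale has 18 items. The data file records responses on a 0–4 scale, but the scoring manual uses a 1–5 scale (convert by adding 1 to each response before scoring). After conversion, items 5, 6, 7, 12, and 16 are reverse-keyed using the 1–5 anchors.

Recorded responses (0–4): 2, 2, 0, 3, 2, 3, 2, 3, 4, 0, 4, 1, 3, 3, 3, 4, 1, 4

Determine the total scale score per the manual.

58

Convert to 1–5: 3, 3, 1, 4, 3, 4, 3, 4, 5, 1, 5, 2, 4, 4, 4, 5, 2, 5
Reverse-coded (reverse-coded value = 6 − response):
  item 5: 6 − 3 = 3
  item 6: 6 − 4 = 2
  item 7: 6 − 3 = 3
  item 12: 6 − 2 = 4
  item 16: 6 − 5 = 1
Scored: 3, 3, 1, 4, 3, 2, 3, 4, 5, 1, 5, 4, 4, 4, 4, 1, 2, 5
Total = 58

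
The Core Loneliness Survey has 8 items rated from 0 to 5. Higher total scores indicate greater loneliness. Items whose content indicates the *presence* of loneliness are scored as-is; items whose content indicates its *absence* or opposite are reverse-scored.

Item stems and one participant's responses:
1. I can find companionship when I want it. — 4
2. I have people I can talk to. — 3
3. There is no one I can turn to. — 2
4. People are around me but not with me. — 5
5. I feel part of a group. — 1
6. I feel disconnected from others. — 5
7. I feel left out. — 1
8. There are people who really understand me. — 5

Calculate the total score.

20

Items 1, 2, 5, 8 describe the absence/opposite of loneliness → reverse-score.
reversed = (0+5) − raw = 5 − raw.
  item 1: 5 − 4 = 1
  item 2: 5 − 3 = 2
  item 3: 2
  item 4: 5
  item 5: 5 − 1 = 4
  item 6: 5
  item 7: 1
  item 8: 5 − 5 = 0
Total = 1 + 2 + 2 + 5 + 4 + 5 + 1 + 0 = 20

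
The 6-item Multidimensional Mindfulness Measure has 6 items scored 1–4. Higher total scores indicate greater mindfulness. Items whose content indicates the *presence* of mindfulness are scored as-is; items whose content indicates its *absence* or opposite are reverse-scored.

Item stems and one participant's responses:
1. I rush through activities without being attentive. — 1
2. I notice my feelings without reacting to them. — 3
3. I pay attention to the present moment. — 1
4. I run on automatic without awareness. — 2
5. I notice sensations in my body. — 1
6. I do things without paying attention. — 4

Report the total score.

Items 1, 4, 6 describe the absence/opposite of mindfulness → reverse-score.
on a 1–4 scale, reversed = 5 − raw.
  item 1: 5 − 1 = 4
  item 2: 3
  item 3: 1
  item 4: 5 − 2 = 3
  item 5: 1
  item 6: 5 − 4 = 1
Total = 4 + 3 + 1 + 3 + 1 + 1 = 13

13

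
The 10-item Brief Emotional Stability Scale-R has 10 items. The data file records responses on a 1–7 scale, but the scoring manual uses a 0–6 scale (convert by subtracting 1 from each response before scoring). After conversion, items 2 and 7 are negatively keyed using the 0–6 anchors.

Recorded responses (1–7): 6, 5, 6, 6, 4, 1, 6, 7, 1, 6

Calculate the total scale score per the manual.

32

Convert to 0–6: 5, 4, 5, 5, 3, 0, 5, 6, 0, 5
Reverse-coded (reverse-coded value = 6 − response):
  item 2: 6 − 4 = 2
  item 7: 6 − 5 = 1
Scored: 5, 2, 5, 5, 3, 0, 1, 6, 0, 5
Total = 32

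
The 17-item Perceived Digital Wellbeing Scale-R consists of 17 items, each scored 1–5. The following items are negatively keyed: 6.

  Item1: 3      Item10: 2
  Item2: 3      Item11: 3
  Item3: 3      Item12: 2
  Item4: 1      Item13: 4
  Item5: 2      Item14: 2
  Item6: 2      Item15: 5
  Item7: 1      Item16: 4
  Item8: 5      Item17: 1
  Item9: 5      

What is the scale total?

50

Raw sum = 48. Negatively keyed items: 6; their raw sum = 2.
Each reversal replaces raw with 6 − raw, changing the total by 6 − 2·raw per item.
Total = 48 + 1·6 − 2·2 = 48 + 6 − 4 = 50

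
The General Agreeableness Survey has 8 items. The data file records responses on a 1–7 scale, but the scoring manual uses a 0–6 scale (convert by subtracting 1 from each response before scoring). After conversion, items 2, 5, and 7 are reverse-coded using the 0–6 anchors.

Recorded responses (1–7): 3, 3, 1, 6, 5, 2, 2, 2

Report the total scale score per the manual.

20

Convert to 0–6: 2, 2, 0, 5, 4, 1, 1, 1
Reverse-coded (on a 0–6 scale, reversed = 6 − raw):
  item 2: 6 − 2 = 4
  item 5: 6 − 4 = 2
  item 7: 6 − 1 = 5
Scored: 2, 4, 0, 5, 2, 1, 5, 1
Total = 20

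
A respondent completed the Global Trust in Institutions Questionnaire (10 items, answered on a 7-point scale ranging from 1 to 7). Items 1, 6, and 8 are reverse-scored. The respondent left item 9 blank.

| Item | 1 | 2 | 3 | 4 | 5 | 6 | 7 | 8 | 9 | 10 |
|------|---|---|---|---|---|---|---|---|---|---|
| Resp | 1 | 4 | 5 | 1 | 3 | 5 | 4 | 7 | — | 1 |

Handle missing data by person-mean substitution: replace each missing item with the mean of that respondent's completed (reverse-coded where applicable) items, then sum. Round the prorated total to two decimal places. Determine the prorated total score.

32.22

Reverse-coded (reverse-coded value = 8 − response):
  item 1: 8 − 1 = 7
  item 6: 8 − 5 = 3
  item 8: 8 − 7 = 1
Completed scored items (9 of 10): 7, 4, 5, 1, 3, 3, 4, 1, 1; sum = 29.
Person mean = 29 / 9 ≈ 3.2222
Prorated total = (29 / 9) × 10 = 32.22 (to 2 dp)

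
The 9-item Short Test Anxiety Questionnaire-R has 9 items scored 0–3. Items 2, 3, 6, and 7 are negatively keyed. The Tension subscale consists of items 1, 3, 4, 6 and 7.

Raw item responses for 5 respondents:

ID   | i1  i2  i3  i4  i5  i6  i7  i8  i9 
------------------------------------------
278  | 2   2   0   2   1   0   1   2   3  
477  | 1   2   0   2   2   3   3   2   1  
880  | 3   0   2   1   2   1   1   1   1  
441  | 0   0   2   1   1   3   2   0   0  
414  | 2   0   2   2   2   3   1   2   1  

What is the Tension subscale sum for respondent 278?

Respondent 278 raw: 2, 2, 0, 2, 1, 0, 1, 2, 3.
Tension items: 1, 3, 4, 6, 7.
Reverse-coded (on a 0–3 scale, reversed = 3 − raw):
  item 1: 2
  item 3: 3 − 0 = 3
  item 4: 2
  item 6: 3 − 0 = 3
  item 7: 3 − 1 = 2
Sum = 2 + 3 + 2 + 3 + 2 = 12

12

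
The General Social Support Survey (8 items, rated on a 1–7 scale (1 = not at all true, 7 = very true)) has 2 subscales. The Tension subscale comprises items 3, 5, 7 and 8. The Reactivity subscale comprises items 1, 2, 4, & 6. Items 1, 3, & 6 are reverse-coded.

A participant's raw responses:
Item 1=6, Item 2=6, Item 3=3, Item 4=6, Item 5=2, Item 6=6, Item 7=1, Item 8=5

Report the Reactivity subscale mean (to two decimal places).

4.00

Reactivity items: 1, 2, 4, 6.
Of these, items 1 and 6 are reverse-coded; on a 1–7 scale, reversed = 8 − raw.
  item 1: 8 − 6 = 2
  item 2: 6
  item 4: 6
  item 6: 8 − 6 = 2
Sum = 2 + 6 + 6 + 2 = 16
Mean = 16 / 4 = 4.00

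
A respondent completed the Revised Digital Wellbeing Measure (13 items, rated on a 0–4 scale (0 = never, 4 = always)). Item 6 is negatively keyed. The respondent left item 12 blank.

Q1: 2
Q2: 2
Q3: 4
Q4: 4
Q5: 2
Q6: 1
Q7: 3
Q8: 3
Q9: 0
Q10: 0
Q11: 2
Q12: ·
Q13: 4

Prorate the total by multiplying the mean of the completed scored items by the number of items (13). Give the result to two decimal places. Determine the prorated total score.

Reverse-coded (reversed = (0+4) − raw = 4 − raw):
  item 6: 4 − 1 = 3
Completed scored items (12 of 13): 2, 2, 4, 4, 2, 3, 3, 3, 0, 0, 2, 4; sum = 29.
Person mean = 29 / 12 ≈ 2.4167
Prorated total = (29 / 12) × 13 = 31.42 (to 2 dp)

31.42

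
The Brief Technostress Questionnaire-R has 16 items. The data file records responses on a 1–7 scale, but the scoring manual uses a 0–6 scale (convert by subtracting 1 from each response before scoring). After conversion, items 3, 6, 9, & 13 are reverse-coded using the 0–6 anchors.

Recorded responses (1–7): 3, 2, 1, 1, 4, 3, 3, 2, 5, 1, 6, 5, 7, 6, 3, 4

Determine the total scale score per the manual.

Convert to 0–6: 2, 1, 0, 0, 3, 2, 2, 1, 4, 0, 5, 4, 6, 5, 2, 3
Reverse-coded (on a 0–6 scale, reversed = 6 − raw):
  item 3: 6 − 0 = 6
  item 6: 6 − 2 = 4
  item 9: 6 − 4 = 2
  item 13: 6 − 6 = 0
Scored: 2, 1, 6, 0, 3, 4, 2, 1, 2, 0, 5, 4, 0, 5, 2, 3
Total = 40

40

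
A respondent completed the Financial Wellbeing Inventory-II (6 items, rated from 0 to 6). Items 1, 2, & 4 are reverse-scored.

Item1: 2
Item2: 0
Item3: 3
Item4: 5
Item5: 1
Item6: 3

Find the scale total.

18

Reverse-coded items (reverse-coded value = 6 − response):
  item 1: 6 − 2 = 4
  item 2: 6 − 0 = 6
  item 4: 6 − 5 = 1
Scored responses: 4, 6, 3, 1, 1, 3
Total = 4 + 6 + 3 + 1 + 1 + 3 = 18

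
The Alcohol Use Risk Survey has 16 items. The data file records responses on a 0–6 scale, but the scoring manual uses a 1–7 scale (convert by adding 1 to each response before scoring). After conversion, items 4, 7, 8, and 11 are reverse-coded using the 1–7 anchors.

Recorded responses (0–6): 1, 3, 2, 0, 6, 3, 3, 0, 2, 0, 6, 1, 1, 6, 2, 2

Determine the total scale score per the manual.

Convert to 1–7: 2, 4, 3, 1, 7, 4, 4, 1, 3, 1, 7, 2, 2, 7, 3, 3
Reverse-coded (on a 1–7 scale, reversed = 8 − raw):
  item 4: 8 − 1 = 7
  item 7: 8 − 4 = 4
  item 8: 8 − 1 = 7
  item 11: 8 − 7 = 1
Scored: 2, 4, 3, 7, 7, 4, 4, 7, 3, 1, 1, 2, 2, 7, 3, 3
Total = 60

60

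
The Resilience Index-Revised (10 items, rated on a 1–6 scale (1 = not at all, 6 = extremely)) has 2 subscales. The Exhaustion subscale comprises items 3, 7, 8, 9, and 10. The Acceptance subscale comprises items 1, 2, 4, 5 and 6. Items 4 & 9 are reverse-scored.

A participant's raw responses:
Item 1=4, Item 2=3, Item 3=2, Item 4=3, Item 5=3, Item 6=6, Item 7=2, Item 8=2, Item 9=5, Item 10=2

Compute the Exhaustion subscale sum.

10

Exhaustion items: 3, 7, 8, 9, 10.
Of these, item 9 is reverse-scored; reverse-coded value = 7 − response.
  item 3: 2
  item 7: 2
  item 8: 2
  item 9: 7 − 5 = 2
  item 10: 2
Sum = 2 + 2 + 2 + 2 + 2 = 10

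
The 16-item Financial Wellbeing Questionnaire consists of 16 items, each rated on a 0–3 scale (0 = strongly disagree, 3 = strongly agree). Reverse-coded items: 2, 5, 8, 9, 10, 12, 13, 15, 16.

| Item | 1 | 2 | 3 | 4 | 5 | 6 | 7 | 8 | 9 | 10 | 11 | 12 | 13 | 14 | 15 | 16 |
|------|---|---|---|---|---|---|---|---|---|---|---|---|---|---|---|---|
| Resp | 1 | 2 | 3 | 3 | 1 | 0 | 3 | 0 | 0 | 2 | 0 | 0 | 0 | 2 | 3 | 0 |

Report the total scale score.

Reverse-coded items (on a 0–3 scale, reversed = 3 − raw):
  item 2: 3 − 2 = 1
  item 5: 3 − 1 = 2
  item 8: 3 − 0 = 3
  item 9: 3 − 0 = 3
  item 10: 3 − 2 = 1
  item 12: 3 − 0 = 3
  item 13: 3 − 0 = 3
  item 15: 3 − 3 = 0
  item 16: 3 − 0 = 3
Scored responses: 1, 1, 3, 3, 2, 0, 3, 3, 3, 1, 0, 3, 3, 2, 0, 3
Total = 1 + 1 + 3 + 3 + 2 + 0 + 3 + 3 + 3 + 1 + 0 + 3 + 3 + 2 + 0 + 3 = 31

31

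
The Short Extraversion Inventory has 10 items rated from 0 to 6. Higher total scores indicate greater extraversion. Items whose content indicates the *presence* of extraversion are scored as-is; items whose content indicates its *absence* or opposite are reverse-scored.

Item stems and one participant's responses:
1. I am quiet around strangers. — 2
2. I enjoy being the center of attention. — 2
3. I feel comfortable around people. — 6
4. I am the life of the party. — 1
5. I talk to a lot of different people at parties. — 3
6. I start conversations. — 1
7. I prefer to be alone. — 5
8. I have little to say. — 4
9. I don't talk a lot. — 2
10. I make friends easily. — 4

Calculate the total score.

28

Items 1, 7, 8, 9 describe the absence/opposite of extraversion → reverse-score.
reverse-coded value = 6 − response.
  item 1: 6 − 2 = 4
  item 2: 2
  item 3: 6
  item 4: 1
  item 5: 3
  item 6: 1
  item 7: 6 − 5 = 1
  item 8: 6 − 4 = 2
  item 9: 6 − 2 = 4
  item 10: 4
Total = 4 + 2 + 6 + 1 + 3 + 1 + 1 + 2 + 4 + 4 = 28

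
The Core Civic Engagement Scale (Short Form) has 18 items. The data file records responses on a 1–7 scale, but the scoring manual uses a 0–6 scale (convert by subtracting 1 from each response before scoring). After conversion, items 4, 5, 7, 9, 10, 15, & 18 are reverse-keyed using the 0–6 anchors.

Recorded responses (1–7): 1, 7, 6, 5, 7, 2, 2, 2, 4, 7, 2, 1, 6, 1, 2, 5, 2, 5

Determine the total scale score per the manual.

Convert to 0–6: 0, 6, 5, 4, 6, 1, 1, 1, 3, 6, 1, 0, 5, 0, 1, 4, 1, 4
Reverse-coded (reverse-coded value = 6 − response):
  item 4: 6 − 4 = 2
  item 5: 6 − 6 = 0
  item 7: 6 − 1 = 5
  item 9: 6 − 3 = 3
  item 10: 6 − 6 = 0
  item 15: 6 − 1 = 5
  item 18: 6 − 4 = 2
Scored: 0, 6, 5, 2, 0, 1, 5, 1, 3, 0, 1, 0, 5, 0, 5, 4, 1, 2
Total = 41

41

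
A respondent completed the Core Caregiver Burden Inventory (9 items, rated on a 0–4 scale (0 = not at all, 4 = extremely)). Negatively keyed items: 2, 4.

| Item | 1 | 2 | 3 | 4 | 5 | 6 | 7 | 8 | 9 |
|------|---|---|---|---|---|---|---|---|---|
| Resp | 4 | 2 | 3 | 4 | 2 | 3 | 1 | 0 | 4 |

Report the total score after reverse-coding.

19

Reversing items 2 & 4 with 4 − raw:
Total = 4 + (4−2) + 3 + (4−4) + 2 + 3 + 1 + 0 + 4
      = 4 + 2 + 3 + 0 + 2 + 3 + 1 + 0 + 4 = 19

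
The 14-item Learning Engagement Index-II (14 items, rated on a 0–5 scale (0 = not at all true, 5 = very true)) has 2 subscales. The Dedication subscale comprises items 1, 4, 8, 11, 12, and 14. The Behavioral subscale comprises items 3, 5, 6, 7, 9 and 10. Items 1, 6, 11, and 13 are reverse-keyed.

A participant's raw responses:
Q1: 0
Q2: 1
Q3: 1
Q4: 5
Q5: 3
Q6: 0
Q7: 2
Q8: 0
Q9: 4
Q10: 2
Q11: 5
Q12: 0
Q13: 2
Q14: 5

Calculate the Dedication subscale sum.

Dedication items: 1, 4, 8, 11, 12, 14.
Of these, items 1 & 11 are reverse-keyed; on a 0–5 scale, reversed = 5 − raw.
  item 1: 5 − 0 = 5
  item 4: 5
  item 8: 0
  item 11: 5 − 5 = 0
  item 12: 0
  item 14: 5
Sum = 5 + 5 + 0 + 0 + 0 + 5 = 15

15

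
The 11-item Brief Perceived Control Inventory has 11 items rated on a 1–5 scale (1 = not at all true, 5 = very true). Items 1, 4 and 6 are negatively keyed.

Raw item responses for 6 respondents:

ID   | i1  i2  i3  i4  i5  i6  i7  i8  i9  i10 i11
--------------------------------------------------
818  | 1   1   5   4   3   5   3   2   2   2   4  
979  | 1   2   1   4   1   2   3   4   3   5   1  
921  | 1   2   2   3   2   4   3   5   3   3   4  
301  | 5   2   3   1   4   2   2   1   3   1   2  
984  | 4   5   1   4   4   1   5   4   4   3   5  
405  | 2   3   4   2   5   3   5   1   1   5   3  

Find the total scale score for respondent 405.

Respondent 405 raw: 2, 3, 4, 2, 5, 3, 5, 1, 1, 5, 3.
Reverse-coded (reverse-coded value = 6 − response):
  item 1: 6 − 2 = 4
  item 2: 3
  item 3: 4
  item 4: 6 − 2 = 4
  item 5: 5
  item 6: 6 − 3 = 3
  item 7: 5
  item 8: 1
  item 9: 1
  item 10: 5
  item 11: 3
Sum = 4 + 3 + 4 + 4 + 5 + 3 + 5 + 1 + 1 + 5 + 3 = 38

38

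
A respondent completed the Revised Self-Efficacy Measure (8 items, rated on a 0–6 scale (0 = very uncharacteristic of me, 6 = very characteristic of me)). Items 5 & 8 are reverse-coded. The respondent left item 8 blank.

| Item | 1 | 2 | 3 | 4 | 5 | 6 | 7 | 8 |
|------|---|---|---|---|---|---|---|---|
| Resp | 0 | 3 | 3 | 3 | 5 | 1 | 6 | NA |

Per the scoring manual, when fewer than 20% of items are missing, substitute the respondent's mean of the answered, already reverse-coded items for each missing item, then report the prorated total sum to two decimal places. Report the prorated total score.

19.43

Reverse-coded (reverse-coded value = 6 − response):
  item 5: 6 − 5 = 1
Completed scored items (7 of 8): 0, 3, 3, 3, 1, 1, 6; sum = 17.
Person mean = 17 / 7 ≈ 2.4286
Prorated total = (17 / 7) × 8 = 19.43 (to 2 dp)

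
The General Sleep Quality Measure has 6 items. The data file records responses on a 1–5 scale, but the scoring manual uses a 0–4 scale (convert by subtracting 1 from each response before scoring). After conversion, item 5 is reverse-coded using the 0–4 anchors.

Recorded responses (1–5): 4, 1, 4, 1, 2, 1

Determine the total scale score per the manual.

Convert to 0–4: 3, 0, 3, 0, 1, 0
Reverse-coded (reversed = (0+4) − raw = 4 − raw):
  item 5: 4 − 1 = 3
Scored: 3, 0, 3, 0, 3, 0
Total = 9

9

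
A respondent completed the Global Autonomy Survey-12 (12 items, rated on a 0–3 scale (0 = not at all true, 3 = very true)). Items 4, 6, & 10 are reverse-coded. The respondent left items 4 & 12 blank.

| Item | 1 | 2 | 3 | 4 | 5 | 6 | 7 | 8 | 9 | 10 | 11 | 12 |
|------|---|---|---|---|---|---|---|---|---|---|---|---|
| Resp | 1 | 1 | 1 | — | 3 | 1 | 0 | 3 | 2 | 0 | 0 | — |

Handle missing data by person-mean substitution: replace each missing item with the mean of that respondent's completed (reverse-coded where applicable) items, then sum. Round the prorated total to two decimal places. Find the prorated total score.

Reverse-coded (on a 0–3 scale, reversed = 3 − raw):
  item 6: 3 − 1 = 2
  item 10: 3 − 0 = 3
Completed scored items (10 of 12): 1, 1, 1, 3, 2, 0, 3, 2, 3, 0; sum = 16.
Person mean = 16 / 10 ≈ 1.6000
Prorated total = (16 / 10) × 12 = 19.20 (to 2 dp)

19.20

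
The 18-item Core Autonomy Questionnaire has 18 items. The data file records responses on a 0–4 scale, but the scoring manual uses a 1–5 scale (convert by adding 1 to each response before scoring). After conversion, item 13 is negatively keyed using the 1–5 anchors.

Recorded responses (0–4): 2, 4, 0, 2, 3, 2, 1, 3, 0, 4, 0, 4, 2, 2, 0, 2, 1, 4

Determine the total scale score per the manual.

Convert to 1–5: 3, 5, 1, 3, 4, 3, 2, 4, 1, 5, 1, 5, 3, 3, 1, 3, 2, 5
Reverse-coded (reversed = (1+5) − raw = 6 − raw):
  item 13: 6 − 3 = 3
Scored: 3, 5, 1, 3, 4, 3, 2, 4, 1, 5, 1, 5, 3, 3, 1, 3, 2, 5
Total = 54

54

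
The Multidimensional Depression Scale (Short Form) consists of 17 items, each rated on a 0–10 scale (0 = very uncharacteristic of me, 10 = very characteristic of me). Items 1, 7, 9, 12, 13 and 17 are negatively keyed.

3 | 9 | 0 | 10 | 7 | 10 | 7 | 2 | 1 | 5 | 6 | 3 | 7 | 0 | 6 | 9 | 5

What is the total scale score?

Reverse-coded items (reverse-coded value = 10 − response):
  item 1: 10 − 3 = 7
  item 7: 10 − 7 = 3
  item 9: 10 − 1 = 9
  item 12: 10 − 3 = 7
  item 13: 10 − 7 = 3
  item 17: 10 − 5 = 5
Scored items: 7, 9, 0, 10, 7, 10, 3, 2, 9, 5, 6, 7, 3, 0, 6, 9, 5
Total = 7 + 9 + 0 + 10 + 7 + 10 + 3 + 2 + 9 + 5 + 6 + 7 + 3 + 0 + 6 + 9 + 5 = 98

98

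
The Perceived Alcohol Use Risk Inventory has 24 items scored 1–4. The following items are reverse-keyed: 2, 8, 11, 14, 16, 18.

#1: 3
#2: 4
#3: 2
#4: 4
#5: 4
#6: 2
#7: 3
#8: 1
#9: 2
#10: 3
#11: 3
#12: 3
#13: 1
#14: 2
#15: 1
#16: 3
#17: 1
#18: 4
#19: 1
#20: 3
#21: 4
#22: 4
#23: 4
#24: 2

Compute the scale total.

60

Reverse-coded items (reversed = (1+4) − raw = 5 − raw):
  item 2: 5 − 4 = 1
  item 8: 5 − 1 = 4
  item 11: 5 − 3 = 2
  item 14: 5 − 2 = 3
  item 16: 5 − 3 = 2
  item 18: 5 − 4 = 1
Scored items: 3, 1, 2, 4, 4, 2, 3, 4, 2, 3, 2, 3, 1, 3, 1, 2, 1, 1, 1, 3, 4, 4, 4, 2
Total = 3 + 1 + 2 + 4 + 4 + 2 + 3 + 4 + 2 + 3 + 2 + 3 + 1 + 3 + 1 + 2 + 1 + 1 + 1 + 3 + 4 + 4 + 4 + 2 = 60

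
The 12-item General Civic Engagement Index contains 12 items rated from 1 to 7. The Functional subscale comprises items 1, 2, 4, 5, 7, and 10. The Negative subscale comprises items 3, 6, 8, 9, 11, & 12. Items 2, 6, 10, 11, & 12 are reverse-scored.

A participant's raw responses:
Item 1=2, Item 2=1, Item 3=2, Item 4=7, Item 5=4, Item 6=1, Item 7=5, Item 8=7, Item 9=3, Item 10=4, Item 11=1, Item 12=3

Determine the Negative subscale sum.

31

Negative items: 3, 6, 8, 9, 11, 12.
Of these, items 6, 11 and 12 are reverse-scored; on a 1–7 scale, reversed = 8 − raw.
  item 3: 2
  item 6: 8 − 1 = 7
  item 8: 7
  item 9: 3
  item 11: 8 − 1 = 7
  item 12: 8 − 3 = 5
Sum = 2 + 7 + 7 + 3 + 7 + 5 = 31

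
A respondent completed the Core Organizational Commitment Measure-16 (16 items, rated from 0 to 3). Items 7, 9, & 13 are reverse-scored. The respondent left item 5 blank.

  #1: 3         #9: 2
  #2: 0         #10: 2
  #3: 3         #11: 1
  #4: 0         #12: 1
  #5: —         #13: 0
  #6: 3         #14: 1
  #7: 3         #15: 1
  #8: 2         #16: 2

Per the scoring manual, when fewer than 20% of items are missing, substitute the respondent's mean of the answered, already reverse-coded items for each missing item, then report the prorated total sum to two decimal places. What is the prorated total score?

24.53

Reverse-coded (reverse-coded value = 3 − response):
  item 7: 3 − 3 = 0
  item 9: 3 − 2 = 1
  item 13: 3 − 0 = 3
Completed scored items (15 of 16): 3, 0, 3, 0, 3, 0, 2, 1, 2, 1, 1, 3, 1, 1, 2; sum = 23.
Person mean = 23 / 15 ≈ 1.5333
Prorated total = (23 / 15) × 16 = 24.53 (to 2 dp)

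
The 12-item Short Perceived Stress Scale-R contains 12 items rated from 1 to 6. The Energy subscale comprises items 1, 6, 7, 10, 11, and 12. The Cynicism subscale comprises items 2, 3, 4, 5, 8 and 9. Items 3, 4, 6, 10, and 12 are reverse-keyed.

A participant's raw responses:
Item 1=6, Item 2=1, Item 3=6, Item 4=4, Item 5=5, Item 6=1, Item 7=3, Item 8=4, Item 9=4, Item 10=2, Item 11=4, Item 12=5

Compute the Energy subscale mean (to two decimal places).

4.33

Energy items: 1, 6, 7, 10, 11, 12.
Of these, items 6, 10 and 12 are reverse-keyed; on a 1–6 scale, reversed = 7 − raw.
  item 1: 6
  item 6: 7 − 1 = 6
  item 7: 3
  item 10: 7 − 2 = 5
  item 11: 4
  item 12: 7 − 5 = 2
Sum = 6 + 6 + 3 + 5 + 4 + 2 = 26
Mean = 26 / 6 = 4.33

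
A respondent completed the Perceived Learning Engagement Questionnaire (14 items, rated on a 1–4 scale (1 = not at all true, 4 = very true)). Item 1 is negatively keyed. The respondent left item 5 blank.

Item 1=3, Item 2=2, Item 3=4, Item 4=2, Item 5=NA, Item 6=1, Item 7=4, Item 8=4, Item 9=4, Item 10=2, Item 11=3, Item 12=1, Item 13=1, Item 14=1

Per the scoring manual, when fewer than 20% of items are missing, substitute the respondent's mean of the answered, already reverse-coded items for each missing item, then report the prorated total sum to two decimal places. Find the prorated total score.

33.38

Reverse-coded (reverse-coded value = 5 − response):
  item 1: 5 − 3 = 2
Completed scored items (13 of 14): 2, 2, 4, 2, 1, 4, 4, 4, 2, 3, 1, 1, 1; sum = 31.
Person mean = 31 / 13 ≈ 2.3846
Prorated total = (31 / 13) × 14 = 33.38 (to 2 dp)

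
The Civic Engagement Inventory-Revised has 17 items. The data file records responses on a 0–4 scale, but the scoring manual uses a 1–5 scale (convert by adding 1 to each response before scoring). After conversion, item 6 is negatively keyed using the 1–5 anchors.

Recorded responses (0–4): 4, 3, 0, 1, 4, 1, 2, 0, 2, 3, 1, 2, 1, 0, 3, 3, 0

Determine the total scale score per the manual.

49

Convert to 1–5: 5, 4, 1, 2, 5, 2, 3, 1, 3, 4, 2, 3, 2, 1, 4, 4, 1
Reverse-coded (on a 1–5 scale, reversed = 6 − raw):
  item 6: 6 − 2 = 4
Scored: 5, 4, 1, 2, 5, 4, 3, 1, 3, 4, 2, 3, 2, 1, 4, 4, 1
Total = 49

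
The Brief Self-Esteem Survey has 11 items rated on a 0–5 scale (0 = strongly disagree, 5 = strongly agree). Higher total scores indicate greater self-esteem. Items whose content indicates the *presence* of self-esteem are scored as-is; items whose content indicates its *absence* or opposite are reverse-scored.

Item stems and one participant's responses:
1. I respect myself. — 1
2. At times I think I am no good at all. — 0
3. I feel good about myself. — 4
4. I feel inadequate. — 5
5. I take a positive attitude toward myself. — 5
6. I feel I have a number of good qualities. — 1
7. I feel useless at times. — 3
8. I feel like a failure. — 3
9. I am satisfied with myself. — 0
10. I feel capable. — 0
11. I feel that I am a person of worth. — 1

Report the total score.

Items 2, 4, 7, 8 describe the absence/opposite of self-esteem → reverse-score.
reverse-coded value = 5 − response.
  item 1: 1
  item 2: 5 − 0 = 5
  item 3: 4
  item 4: 5 − 5 = 0
  item 5: 5
  item 6: 1
  item 7: 5 − 3 = 2
  item 8: 5 − 3 = 2
  item 9: 0
  item 10: 0
  item 11: 1
Total = 1 + 5 + 4 + 0 + 5 + 1 + 2 + 2 + 0 + 0 + 1 = 21

21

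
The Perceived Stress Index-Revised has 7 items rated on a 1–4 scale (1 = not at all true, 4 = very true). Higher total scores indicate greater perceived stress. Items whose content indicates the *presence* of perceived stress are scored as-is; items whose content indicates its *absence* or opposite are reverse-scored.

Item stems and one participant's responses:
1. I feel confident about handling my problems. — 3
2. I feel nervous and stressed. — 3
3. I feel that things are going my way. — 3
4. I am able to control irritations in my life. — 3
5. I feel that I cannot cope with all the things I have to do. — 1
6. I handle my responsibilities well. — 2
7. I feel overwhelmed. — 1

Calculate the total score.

14

Items 1, 3, 4, 6 describe the absence/opposite of perceived stress → reverse-score.
reverse-coded value = 5 − response.
  item 1: 5 − 3 = 2
  item 2: 3
  item 3: 5 − 3 = 2
  item 4: 5 − 3 = 2
  item 5: 1
  item 6: 5 − 2 = 3
  item 7: 1
Total = 2 + 3 + 2 + 2 + 1 + 3 + 1 = 14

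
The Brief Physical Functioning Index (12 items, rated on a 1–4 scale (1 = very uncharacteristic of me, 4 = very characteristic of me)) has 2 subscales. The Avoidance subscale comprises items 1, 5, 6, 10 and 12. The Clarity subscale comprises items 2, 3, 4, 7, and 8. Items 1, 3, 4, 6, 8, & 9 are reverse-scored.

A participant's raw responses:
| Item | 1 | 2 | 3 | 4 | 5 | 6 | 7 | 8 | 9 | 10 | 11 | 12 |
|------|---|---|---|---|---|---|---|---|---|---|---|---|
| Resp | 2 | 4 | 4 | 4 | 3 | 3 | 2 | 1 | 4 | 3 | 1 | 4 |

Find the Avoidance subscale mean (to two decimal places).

3.00

Avoidance items: 1, 5, 6, 10, 12.
Of these, items 1 and 6 are reverse-scored; on a 1–4 scale, reversed = 5 − raw.
  item 1: 5 − 2 = 3
  item 5: 3
  item 6: 5 − 3 = 2
  item 10: 3
  item 12: 4
Sum = 3 + 3 + 2 + 3 + 4 = 15
Mean = 15 / 5 = 3.00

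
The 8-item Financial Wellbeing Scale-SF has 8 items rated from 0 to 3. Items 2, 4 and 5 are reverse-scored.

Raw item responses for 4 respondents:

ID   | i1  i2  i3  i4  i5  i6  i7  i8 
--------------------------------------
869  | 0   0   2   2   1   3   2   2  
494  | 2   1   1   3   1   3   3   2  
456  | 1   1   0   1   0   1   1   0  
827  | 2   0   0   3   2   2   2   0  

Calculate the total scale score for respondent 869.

15

Respondent 869 raw: 0, 0, 2, 2, 1, 3, 2, 2.
Reverse-coded (reversed = (0+3) − raw = 3 − raw):
  item 1: 0
  item 2: 3 − 0 = 3
  item 3: 2
  item 4: 3 − 2 = 1
  item 5: 3 − 1 = 2
  item 6: 3
  item 7: 2
  item 8: 2
Sum = 0 + 3 + 2 + 1 + 2 + 3 + 2 + 2 = 15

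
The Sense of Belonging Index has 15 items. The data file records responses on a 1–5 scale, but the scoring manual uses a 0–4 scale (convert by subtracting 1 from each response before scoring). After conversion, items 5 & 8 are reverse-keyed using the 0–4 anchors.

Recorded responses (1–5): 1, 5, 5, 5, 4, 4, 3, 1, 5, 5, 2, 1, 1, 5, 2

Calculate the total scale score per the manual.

Convert to 0–4: 0, 4, 4, 4, 3, 3, 2, 0, 4, 4, 1, 0, 0, 4, 1
Reverse-coded (on a 0–4 scale, reversed = 4 − raw):
  item 5: 4 − 3 = 1
  item 8: 4 − 0 = 4
Scored: 0, 4, 4, 4, 1, 3, 2, 4, 4, 4, 1, 0, 0, 4, 1
Total = 36

36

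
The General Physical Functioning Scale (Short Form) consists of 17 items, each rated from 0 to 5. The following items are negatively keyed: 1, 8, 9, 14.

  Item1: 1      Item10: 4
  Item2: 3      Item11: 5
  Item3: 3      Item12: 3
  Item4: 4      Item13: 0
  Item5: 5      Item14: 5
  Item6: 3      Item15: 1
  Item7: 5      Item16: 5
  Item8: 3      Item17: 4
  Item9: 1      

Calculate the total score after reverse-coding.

55

Reverse-coded items (reversed = (0+5) − raw = 5 − raw):
  item 1: 5 − 1 = 4
  item 8: 5 − 3 = 2
  item 9: 5 − 1 = 4
  item 14: 5 − 5 = 0
After reverse-coding: 4, 3, 3, 4, 5, 3, 5, 2, 4, 4, 5, 3, 0, 0, 1, 5, 4
Total = 4 + 3 + 3 + 4 + 5 + 3 + 5 + 2 + 4 + 4 + 5 + 3 + 0 + 0 + 1 + 5 + 4 = 55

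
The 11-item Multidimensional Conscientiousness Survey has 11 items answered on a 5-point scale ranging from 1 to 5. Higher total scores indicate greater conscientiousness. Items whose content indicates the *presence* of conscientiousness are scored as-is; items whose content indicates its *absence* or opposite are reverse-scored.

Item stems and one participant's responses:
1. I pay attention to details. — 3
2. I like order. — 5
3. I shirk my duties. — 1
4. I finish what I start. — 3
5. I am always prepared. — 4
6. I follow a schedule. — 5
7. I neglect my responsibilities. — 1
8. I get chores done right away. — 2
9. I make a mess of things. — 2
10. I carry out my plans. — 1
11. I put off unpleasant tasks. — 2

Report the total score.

41

Items 3, 7, 9, 11 describe the absence/opposite of conscientiousness → reverse-score.
reverse-coded value = 6 − response.
  item 1: 3
  item 2: 5
  item 3: 6 − 1 = 5
  item 4: 3
  item 5: 4
  item 6: 5
  item 7: 6 − 1 = 5
  item 8: 2
  item 9: 6 − 2 = 4
  item 10: 1
  item 11: 6 − 2 = 4
Total = 3 + 5 + 5 + 3 + 4 + 5 + 5 + 2 + 4 + 1 + 4 = 41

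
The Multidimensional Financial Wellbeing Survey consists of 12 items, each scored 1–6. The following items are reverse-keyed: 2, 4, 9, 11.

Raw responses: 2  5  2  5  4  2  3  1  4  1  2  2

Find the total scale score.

Reversing items 2, 4, 9 and 11 with 7 − raw:
Total = 2 + (7−5) + 2 + (7−5) + 4 + 2 + 3 + 1 + (7−4) + 1 + (7−2) + 2
      = 2 + 2 + 2 + 2 + 4 + 2 + 3 + 1 + 3 + 1 + 5 + 2 = 29

29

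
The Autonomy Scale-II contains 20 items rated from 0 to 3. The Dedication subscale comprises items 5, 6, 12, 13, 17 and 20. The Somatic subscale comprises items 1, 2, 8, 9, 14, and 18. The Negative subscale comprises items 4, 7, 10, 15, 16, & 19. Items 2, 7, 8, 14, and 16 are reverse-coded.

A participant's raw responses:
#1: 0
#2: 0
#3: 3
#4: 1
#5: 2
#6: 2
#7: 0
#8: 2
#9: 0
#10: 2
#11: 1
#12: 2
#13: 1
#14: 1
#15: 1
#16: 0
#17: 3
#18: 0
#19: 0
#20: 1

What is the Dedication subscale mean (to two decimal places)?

1.83

Dedication items: 5, 6, 12, 13, 17, 20.
  item 5: 2
  item 6: 2
  item 12: 2
  item 13: 1
  item 17: 3
  item 20: 1
Sum = 2 + 2 + 2 + 1 + 3 + 1 = 11
Mean = 11 / 6 = 1.83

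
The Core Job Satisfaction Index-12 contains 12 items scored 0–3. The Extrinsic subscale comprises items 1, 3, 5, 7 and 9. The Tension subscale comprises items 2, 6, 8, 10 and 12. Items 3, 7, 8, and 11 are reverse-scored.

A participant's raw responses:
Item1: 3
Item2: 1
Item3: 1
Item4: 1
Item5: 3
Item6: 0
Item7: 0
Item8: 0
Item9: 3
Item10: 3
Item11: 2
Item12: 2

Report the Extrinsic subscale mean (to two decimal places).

Extrinsic items: 1, 3, 5, 7, 9.
Of these, items 3 & 7 are reverse-scored; reverse-coded value = 3 − response.
  item 1: 3
  item 3: 3 − 1 = 2
  item 5: 3
  item 7: 3 − 0 = 3
  item 9: 3
Sum = 3 + 2 + 3 + 3 + 3 = 14
Mean = 14 / 5 = 2.80

2.80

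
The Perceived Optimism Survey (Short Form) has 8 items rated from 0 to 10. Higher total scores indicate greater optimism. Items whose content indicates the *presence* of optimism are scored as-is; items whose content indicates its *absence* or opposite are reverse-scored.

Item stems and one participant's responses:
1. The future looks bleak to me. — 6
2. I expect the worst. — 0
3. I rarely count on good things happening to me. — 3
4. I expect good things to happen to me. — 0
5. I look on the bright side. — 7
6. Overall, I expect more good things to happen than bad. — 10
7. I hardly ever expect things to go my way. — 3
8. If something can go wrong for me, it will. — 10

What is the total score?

45

Items 1, 2, 3, 7, 8 describe the absence/opposite of optimism → reverse-score.
reversed = (0+10) − raw = 10 − raw.
  item 1: 10 − 6 = 4
  item 2: 10 − 0 = 10
  item 3: 10 − 3 = 7
  item 4: 0
  item 5: 7
  item 6: 10
  item 7: 10 − 3 = 7
  item 8: 10 − 10 = 0
Total = 4 + 10 + 7 + 0 + 7 + 10 + 7 + 0 = 45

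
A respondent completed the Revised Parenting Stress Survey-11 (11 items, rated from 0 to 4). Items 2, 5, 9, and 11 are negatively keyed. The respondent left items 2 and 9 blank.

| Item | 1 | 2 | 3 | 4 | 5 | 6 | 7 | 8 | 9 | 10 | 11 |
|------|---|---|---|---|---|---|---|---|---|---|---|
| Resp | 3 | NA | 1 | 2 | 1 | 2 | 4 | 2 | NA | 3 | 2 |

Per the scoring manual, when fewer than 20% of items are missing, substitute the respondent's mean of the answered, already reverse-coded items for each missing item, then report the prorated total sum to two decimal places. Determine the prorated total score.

Reverse-coded (on a 0–4 scale, reversed = 4 − raw):
  item 5: 4 − 1 = 3
  item 11: 4 − 2 = 2
Completed scored items (9 of 11): 3, 1, 2, 3, 2, 4, 2, 3, 2; sum = 22.
Person mean = 22 / 9 ≈ 2.4444
Prorated total = (22 / 9) × 11 = 26.89 (to 2 dp)

26.89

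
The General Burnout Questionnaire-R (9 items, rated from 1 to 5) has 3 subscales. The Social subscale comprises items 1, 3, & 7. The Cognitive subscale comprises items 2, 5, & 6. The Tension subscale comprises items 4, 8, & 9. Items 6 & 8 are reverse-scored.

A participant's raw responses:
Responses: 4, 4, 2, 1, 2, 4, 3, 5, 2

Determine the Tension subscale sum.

Tension items: 4, 8, 9.
Of these, item 8 is reverse-scored; on a 1–5 scale, reversed = 6 − raw.
  item 4: 1
  item 8: 6 − 5 = 1
  item 9: 2
Sum = 1 + 1 + 2 = 4

4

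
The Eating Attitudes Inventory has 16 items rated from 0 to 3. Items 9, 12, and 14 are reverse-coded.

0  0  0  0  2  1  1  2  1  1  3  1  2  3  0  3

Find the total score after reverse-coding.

Raw sum = 20. Reverse-coded items: 9, 12, 14; their raw sum = 5.
Each reversal replaces raw with 3 − raw, changing the total by 3 − 2·raw per item.
Total = 20 + 3·3 − 2·5 = 20 + 9 − 10 = 19

19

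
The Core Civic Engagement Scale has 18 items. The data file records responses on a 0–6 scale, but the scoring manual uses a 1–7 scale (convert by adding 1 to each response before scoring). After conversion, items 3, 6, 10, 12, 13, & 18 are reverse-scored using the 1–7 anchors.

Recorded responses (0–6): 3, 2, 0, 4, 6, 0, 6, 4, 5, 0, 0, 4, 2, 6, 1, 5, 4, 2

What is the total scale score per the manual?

Convert to 1–7: 4, 3, 1, 5, 7, 1, 7, 5, 6, 1, 1, 5, 3, 7, 2, 6, 5, 3
Reverse-coded (on a 1–7 scale, reversed = 8 − raw):
  item 3: 8 − 1 = 7
  item 6: 8 − 1 = 7
  item 10: 8 − 1 = 7
  item 12: 8 − 5 = 3
  item 13: 8 − 3 = 5
  item 18: 8 − 3 = 5
Scored: 4, 3, 7, 5, 7, 7, 7, 5, 6, 7, 1, 3, 5, 7, 2, 6, 5, 5
Total = 92

92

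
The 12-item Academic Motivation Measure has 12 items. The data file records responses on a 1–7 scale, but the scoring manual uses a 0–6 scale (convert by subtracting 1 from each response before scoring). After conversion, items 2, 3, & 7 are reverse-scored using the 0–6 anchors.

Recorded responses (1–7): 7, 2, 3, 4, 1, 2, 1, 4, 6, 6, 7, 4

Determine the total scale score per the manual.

47

Convert to 0–6: 6, 1, 2, 3, 0, 1, 0, 3, 5, 5, 6, 3
Reverse-coded (reverse-coded value = 6 − response):
  item 2: 6 − 1 = 5
  item 3: 6 − 2 = 4
  item 7: 6 − 0 = 6
Scored: 6, 5, 4, 3, 0, 1, 6, 3, 5, 5, 6, 3
Total = 47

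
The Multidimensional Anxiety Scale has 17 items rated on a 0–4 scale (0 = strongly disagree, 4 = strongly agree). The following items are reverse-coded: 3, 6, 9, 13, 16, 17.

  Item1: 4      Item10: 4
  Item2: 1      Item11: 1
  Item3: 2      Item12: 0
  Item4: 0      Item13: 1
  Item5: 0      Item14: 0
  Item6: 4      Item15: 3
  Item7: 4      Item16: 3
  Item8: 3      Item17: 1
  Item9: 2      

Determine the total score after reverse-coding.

31

Reverse-coded items (on a 0–4 scale, reversed = 4 − raw):
  item 3: 4 − 2 = 2
  item 6: 4 − 4 = 0
  item 9: 4 − 2 = 2
  item 13: 4 − 1 = 3
  item 16: 4 − 3 = 1
  item 17: 4 − 1 = 3
After reverse-coding: 4, 1, 2, 0, 0, 0, 4, 3, 2, 4, 1, 0, 3, 0, 3, 1, 3
Total = 4 + 1 + 2 + 0 + 0 + 0 + 4 + 3 + 2 + 4 + 1 + 0 + 3 + 0 + 3 + 1 + 3 = 31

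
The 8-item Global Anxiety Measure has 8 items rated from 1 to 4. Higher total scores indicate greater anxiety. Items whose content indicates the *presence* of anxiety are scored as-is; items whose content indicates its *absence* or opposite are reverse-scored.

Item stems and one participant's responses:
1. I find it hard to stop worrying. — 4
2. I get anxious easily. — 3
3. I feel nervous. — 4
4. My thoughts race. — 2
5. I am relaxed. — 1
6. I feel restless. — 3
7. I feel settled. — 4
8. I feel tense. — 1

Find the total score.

Items 5, 7 describe the absence/opposite of anxiety → reverse-score.
on a 1–4 scale, reversed = 5 − raw.
  item 1: 4
  item 2: 3
  item 3: 4
  item 4: 2
  item 5: 5 − 1 = 4
  item 6: 3
  item 7: 5 − 4 = 1
  item 8: 1
Total = 4 + 3 + 4 + 2 + 4 + 3 + 1 + 1 = 22

22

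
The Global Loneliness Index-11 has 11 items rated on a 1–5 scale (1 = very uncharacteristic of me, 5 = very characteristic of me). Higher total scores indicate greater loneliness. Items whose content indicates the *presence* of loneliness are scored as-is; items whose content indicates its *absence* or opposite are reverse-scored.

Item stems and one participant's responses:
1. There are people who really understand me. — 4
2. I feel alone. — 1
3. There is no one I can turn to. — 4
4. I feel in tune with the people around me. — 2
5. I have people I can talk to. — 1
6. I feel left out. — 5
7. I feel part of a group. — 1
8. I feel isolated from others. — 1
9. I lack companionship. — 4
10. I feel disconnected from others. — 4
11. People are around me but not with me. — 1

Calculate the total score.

36

Items 1, 4, 5, 7 describe the absence/opposite of loneliness → reverse-score.
reversed = (1+5) − raw = 6 − raw.
  item 1: 6 − 4 = 2
  item 2: 1
  item 3: 4
  item 4: 6 − 2 = 4
  item 5: 6 − 1 = 5
  item 6: 5
  item 7: 6 − 1 = 5
  item 8: 1
  item 9: 4
  item 10: 4
  item 11: 1
Total = 2 + 1 + 4 + 4 + 5 + 5 + 5 + 1 + 4 + 4 + 1 = 36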